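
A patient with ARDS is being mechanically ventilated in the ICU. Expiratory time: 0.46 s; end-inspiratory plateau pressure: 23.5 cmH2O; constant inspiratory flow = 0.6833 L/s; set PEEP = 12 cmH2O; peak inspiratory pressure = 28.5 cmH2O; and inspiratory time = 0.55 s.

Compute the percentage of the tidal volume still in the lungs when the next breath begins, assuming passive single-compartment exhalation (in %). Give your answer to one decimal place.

Vt = flow × Ti = 0.6833 L/s × 0.55 s × 1000 mL/L = 375.82 mL.
R = (PIP − Pplat)/V̇ = (28.5 − 23.5) / 0.6833 = 5.0/0.6833 = 7.317 cmH2O·s/L.
C = Vt/(Pplat − PEEP) = 375.82 / (23.5 − 12) = 375.82/11.5 = 32.68 mL/cmH2O.
τ = R × C = 7.317 × 0.03268 L/cmH2O = 0.2391 s.
Fraction remaining at end-expiration = e^(−Te/τ) = e^(−0.46/0.2391) = 0.146 → 14.6%.

14.6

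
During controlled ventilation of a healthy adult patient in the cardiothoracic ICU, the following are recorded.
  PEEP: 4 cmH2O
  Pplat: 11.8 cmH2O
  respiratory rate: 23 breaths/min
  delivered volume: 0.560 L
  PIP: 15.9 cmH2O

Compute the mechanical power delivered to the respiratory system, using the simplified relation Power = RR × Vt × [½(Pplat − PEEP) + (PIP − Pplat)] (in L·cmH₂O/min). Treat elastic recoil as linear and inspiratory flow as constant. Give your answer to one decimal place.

Per-breath work = Vt × [½(Pplat−PEEP) + (PIP−Pplat)] = 0.560 × [0.5×7.8 + 4.1] = 0.560 × 8.0 = 4.48 L·cmH2O.
Power = 23 × 4.48 = 103.04 L·cmH2O/min.

103.0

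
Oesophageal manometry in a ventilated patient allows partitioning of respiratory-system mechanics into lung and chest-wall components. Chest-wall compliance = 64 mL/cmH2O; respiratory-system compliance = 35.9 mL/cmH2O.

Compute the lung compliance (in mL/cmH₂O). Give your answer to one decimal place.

81.8

1/CL = 1/Crs − 1/Ccw.
1/CL = 1/35.9 − 1/64 = 0.01223.
CL = 81.766 mL/cmH2O.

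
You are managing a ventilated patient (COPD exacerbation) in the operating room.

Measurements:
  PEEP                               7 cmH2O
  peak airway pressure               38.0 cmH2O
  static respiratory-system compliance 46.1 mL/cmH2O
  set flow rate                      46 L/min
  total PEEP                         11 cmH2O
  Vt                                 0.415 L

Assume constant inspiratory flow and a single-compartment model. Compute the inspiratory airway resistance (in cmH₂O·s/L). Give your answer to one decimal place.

Flow: 46 L/min ÷ 60 = 0.7667 L/s.
Total PEEP = 11 cmH2O (set 7 + intrinsic 4); this is the baseline alveolar pressure.
Equation of motion (constant flow): PIP = Vt/C + R·V̇ + PEEP.
R·V̇ = PIP − Vt/C − PEEP = 38.0 − 415/46.1 − 11 = 38.0 − 9.002 − 11 = 17.998 cmH2O.
R = 17.998 / 0.7667 = 23.475 cmH2O·s/L.

23.5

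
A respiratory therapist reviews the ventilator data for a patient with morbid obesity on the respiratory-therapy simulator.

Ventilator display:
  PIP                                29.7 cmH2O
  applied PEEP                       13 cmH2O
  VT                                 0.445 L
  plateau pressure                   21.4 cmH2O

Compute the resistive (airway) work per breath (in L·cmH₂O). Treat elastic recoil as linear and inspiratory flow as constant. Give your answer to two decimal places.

With constant inspiratory flow the resistive pressure is constant at PIP − Pplat = 29.7 − 21.4 = 8.3 cmH2O, so resistive work = 8.3 × 0.445 = 3.694 L·cmH2O.

3.69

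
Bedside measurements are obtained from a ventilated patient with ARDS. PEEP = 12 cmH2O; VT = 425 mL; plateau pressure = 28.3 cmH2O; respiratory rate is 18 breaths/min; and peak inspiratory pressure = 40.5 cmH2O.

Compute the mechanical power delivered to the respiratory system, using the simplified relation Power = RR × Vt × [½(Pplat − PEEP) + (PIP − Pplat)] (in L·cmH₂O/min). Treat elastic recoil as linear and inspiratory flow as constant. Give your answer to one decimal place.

155.7

Per-breath work = Vt × [½(Pplat−PEEP) + (PIP−Pplat)] = 0.425 × [0.5×16.3 + 12.2] = 0.425 × 20.35 = 8.649 L·cmH2O.
Power = 18 × 8.649 = 155.68 L·cmH2O/min.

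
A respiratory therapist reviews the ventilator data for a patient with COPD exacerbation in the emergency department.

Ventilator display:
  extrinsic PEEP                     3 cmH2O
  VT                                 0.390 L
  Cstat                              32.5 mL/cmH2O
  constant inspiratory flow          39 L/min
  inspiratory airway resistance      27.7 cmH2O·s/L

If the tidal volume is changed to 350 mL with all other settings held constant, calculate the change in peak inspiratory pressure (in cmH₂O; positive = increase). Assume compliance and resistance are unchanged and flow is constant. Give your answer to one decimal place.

-1.2

PIP = Vt/C + R·V̇ + PEEP (constant-flow equation of motion).
Only the elastic term changes: ΔPIP = ΔVt / C = (350 − 390) / 32.5 = -1.231 cmH2O.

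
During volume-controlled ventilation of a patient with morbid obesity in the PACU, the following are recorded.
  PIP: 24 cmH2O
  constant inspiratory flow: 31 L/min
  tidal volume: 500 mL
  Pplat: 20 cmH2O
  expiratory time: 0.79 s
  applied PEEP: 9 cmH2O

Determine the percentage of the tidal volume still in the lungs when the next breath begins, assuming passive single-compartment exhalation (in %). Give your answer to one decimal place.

10.6

Flow: 31 L/min ÷ 60 = 0.5167 L/s.
R = (PIP − Pplat)/V̇ = (24 − 20) / 0.5167 = 4.0/0.5167 = 7.741 cmH2O·s/L.
C = Vt/(Pplat − PEEP) = 500.0 / (20 − 9) = 500.0/11.0 = 45.455 mL/cmH2O.
τ = R × C = 7.741 × 0.04546 L/cmH2O = 0.3519 s.
Fraction remaining at end-expiration = e^(−Te/τ) = e^(−0.79/0.3519) = 0.1059 → 10.59%.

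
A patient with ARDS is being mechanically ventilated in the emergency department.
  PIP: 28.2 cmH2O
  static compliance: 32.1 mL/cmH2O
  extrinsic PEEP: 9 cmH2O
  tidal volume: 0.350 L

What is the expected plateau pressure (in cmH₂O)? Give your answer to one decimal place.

Pplat = PEEP + Vt / Cstat = 9 + 350 / 32.1 = 9 + 10.903 = 19.903 cmH2O.

19.9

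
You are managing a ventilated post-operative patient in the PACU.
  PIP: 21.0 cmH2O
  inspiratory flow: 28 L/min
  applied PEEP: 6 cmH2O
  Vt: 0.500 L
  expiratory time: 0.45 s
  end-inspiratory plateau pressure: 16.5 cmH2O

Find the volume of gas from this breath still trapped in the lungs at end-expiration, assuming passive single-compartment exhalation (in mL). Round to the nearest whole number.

188

Flow: 28 L/min ÷ 60 = 0.4667 L/s.
R = (PIP − Pplat)/V̇ = (21.0 − 16.5) / 0.4667 = 4.5/0.4667 = 9.642 cmH2O·s/L.
C = Vt/(Pplat − PEEP) = 500.0 / (16.5 − 6) = 500.0/10.5 = 47.619 mL/cmH2O.
τ = R × C = 9.642 × 0.04762 L/cmH2O = 0.4592 s.
Fraction remaining = e^(−Te/τ) = e^(−0.45/0.4592) = 0.3753.
Trapped volume = 500.0 × 0.3753 = 187.65 mL.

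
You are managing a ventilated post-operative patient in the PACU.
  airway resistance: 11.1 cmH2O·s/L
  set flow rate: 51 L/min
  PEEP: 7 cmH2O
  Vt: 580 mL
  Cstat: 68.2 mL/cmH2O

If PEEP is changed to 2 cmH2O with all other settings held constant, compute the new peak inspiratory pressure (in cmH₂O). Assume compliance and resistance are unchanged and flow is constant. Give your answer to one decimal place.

19.9

Flow: 51 L/min ÷ 60 = 0.85 L/s.
PIP = Vt/C + R·V̇ + PEEP (constant-flow equation of motion).
Only the baseline term changes: ΔPIP = ΔPEEP = 2 − 7 = -5.0 cmH2O.
Original PIP = 580/68.2 + 11.1×0.85 + 7 = 24.939 cmH2O; new PIP = 24.939 + (-5.0) = 19.939 cmH2O.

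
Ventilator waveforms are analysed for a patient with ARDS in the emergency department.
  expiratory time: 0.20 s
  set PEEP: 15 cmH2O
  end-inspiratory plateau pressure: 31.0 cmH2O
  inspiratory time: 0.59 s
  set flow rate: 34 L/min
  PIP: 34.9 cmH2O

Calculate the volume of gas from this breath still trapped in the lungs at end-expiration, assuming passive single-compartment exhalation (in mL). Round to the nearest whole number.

83

Flow: 34 L/min ÷ 60 = 0.5667 L/s.
Vt = flow × Ti = 0.5667 L/s × 0.59 s × 1000 mL/L = 334.35 mL.
R = (PIP − Pplat)/V̇ = (34.9 − 31.0) / 0.5667 = 3.9/0.5667 = 6.882 cmH2O·s/L.
C = Vt/(Pplat − PEEP) = 334.35 / (31.0 − 15) = 334.35/16.0 = 20.897 mL/cmH2O.
τ = R × C = 6.882 × 0.0209 L/cmH2O = 0.1438 s.
Fraction remaining = e^(−Te/τ) = e^(−0.20/0.1438) = 0.2489.
Trapped volume = 334.35 × 0.2489 = 83.22 mL.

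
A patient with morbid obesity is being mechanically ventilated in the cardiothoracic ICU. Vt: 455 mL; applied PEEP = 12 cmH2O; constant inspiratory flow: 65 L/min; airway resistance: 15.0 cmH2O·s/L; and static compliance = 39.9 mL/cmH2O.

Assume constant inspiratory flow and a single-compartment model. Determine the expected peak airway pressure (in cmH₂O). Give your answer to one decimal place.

Flow: 65 L/min ÷ 60 = 1.0833 L/s.
Equation of motion (constant flow): PIP = Vt/C + R·V̇ + PEEP.
PIP = 455/39.9 + 15.0×1.0833 + 12 = 11.404 + 16.25 + 12 = 39.654 cmH2O.

39.7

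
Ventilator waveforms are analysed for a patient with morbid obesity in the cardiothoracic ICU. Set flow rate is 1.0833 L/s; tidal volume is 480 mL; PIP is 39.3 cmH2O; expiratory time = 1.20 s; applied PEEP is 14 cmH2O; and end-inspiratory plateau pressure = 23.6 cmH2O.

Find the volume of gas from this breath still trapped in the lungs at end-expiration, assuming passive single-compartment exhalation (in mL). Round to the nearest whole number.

92

R = (PIP − Pplat)/V̇ = (39.3 − 23.6) / 1.0833 = 15.7/1.0833 = 14.493 cmH2O·s/L.
C = Vt/(Pplat − PEEP) = 480.0 / (23.6 − 14) = 480.0/9.6 = 50.0 mL/cmH2O.
τ = R × C = 14.493 × 0.05 L/cmH2O = 0.7247 s.
Fraction remaining = e^(−Te/τ) = e^(−1.20/0.7247) = 0.1909.
Trapped volume = 480.0 × 0.1909 = 91.632 mL.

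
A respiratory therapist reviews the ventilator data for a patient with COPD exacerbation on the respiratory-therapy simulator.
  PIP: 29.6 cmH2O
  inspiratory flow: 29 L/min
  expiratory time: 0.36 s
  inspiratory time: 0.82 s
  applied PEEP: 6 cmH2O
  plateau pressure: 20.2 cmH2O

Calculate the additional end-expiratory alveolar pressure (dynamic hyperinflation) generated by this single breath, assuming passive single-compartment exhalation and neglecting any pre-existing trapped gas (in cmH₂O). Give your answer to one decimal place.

Flow: 29 L/min ÷ 60 = 0.4833 L/s.
Vt = flow × Ti = 0.4833 L/s × 0.82 s × 1000 mL/L = 396.31 mL.
R = (PIP − Pplat)/V̇ = (29.6 − 20.2) / 0.4833 = 9.4/0.4833 = 19.45 cmH2O·s/L.
C = Vt/(Pplat − PEEP) = 396.31 / (20.2 − 6) = 396.31/14.2 = 27.909 mL/cmH2O.
τ = R × C = 19.45 × 0.02791 L/cmH2O = 0.5428 s.
Fraction remaining = e^(−Te/τ) = e^(−0.36/0.5428) = 0.5152; trapped volume = 396.31 × 0.5152 = 204.18 mL.
Additional alveolar pressure from trapping ≈ V_trapped / C = 204.18 / 27.909 = 7.316 cmH2O.

7.3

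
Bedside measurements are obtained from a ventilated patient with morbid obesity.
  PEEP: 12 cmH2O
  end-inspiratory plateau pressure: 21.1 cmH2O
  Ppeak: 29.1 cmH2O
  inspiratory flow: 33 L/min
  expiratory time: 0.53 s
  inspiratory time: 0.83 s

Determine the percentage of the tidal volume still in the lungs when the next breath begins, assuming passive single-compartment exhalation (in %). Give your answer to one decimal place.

48.4

Flow: 33 L/min ÷ 60 = 0.55 L/s.
Vt = flow × Ti = 0.55 L/s × 0.83 s × 1000 mL/L = 456.5 mL.
R = (PIP − Pplat)/V̇ = (29.1 − 21.1) / 0.55 = 8.0/0.55 = 14.545 cmH2O·s/L.
C = Vt/(Pplat − PEEP) = 456.5 / (21.1 − 12) = 456.5/9.1 = 50.165 mL/cmH2O.
τ = R × C = 14.545 × 0.05017 L/cmH2O = 0.7297 s.
Fraction remaining at end-expiration = e^(−Te/τ) = e^(−0.53/0.7297) = 0.4837 → 48.37%.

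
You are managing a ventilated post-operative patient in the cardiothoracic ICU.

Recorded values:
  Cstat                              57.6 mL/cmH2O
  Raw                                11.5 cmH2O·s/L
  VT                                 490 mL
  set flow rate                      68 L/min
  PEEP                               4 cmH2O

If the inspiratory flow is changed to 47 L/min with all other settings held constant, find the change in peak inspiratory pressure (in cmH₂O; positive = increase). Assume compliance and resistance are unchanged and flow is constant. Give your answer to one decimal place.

-4.0

Flow: 68 L/min ÷ 60 = 1.1333 L/s.
New flow: 47 L/min ÷ 60 = 0.7833 L/s.
PIP = Vt/C + R·V̇ + PEEP (constant-flow equation of motion).
Only the resistive term changes: ΔPIP = R × ΔV̇ = 11.5 × (0.7833 − 1.1333) = 11.5 × -0.35 = -4.025 cmH2O.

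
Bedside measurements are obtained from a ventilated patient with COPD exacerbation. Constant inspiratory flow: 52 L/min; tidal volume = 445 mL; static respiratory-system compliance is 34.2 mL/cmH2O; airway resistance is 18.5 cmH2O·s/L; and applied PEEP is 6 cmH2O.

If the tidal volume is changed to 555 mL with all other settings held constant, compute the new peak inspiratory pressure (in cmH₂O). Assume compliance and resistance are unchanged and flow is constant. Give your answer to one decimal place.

Flow: 52 L/min ÷ 60 = 0.8667 L/s.
PIP = Vt/C + R·V̇ + PEEP (constant-flow equation of motion).
Only the elastic term changes: ΔPIP = ΔVt / C = (555 − 445) / 34.2 = 3.216 cmH2O.
Original PIP = 445/34.2 + 18.5×0.8667 + 6 = 35.046 cmH2O; new PIP = 35.046 + (3.216) = 38.262 cmH2O.

38.3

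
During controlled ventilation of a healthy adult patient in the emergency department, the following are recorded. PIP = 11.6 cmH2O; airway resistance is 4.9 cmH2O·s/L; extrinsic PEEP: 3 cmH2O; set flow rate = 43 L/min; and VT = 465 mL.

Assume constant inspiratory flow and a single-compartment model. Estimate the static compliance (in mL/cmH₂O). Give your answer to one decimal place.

Flow: 43 L/min ÷ 60 = 0.7167 L/s.
Equation of motion (constant flow): PIP = Vt/C + R·V̇ + PEEP.
Vt/C = PIP − R·V̇ − PEEP = 11.6 − 4.9×0.7167 − 3 = 11.6 − 3.512 − 3 = 5.088 cmH2O.
C = Vt / 5.088 = 465 / 5.088 = 91.392 mL/cmH2O.

91.4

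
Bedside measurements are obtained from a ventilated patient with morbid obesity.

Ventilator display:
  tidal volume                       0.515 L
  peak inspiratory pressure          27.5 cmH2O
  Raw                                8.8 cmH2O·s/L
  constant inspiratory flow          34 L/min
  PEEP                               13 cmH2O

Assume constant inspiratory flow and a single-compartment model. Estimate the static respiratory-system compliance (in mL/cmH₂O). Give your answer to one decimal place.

54.1

Flow: 34 L/min ÷ 60 = 0.5667 L/s.
Equation of motion (constant flow): PIP = Vt/C + R·V̇ + PEEP.
Vt/C = PIP − R·V̇ − PEEP = 27.5 − 8.8×0.5667 − 13 = 27.5 − 4.987 − 13 = 9.513 cmH2O.
C = Vt / 9.513 = 515 / 9.513 = 54.136 mL/cmH2O.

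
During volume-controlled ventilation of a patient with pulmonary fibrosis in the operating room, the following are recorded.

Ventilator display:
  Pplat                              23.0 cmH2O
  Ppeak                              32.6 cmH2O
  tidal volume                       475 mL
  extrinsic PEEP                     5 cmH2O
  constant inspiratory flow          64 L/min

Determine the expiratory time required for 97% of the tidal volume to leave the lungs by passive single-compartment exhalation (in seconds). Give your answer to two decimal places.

0.83

Flow: 64 L/min ÷ 60 = 1.0667 L/s.
R = (PIP − Pplat)/V̇ = (32.6 − 23.0) / 1.0667 = 9.6/1.0667 = 9.0 cmH2O·s/L.
C = Vt/(Pplat − PEEP) = 475.0 / (23.0 − 5) = 475.0/18.0 = 26.389 mL/cmH2O.
τ = R × C = 9.0 × 0.02639 L/cmH2O = 0.2375 s.
t = −τ·ln(1 − 0.97) = −0.2375·ln(0.03) = 0.8328 s.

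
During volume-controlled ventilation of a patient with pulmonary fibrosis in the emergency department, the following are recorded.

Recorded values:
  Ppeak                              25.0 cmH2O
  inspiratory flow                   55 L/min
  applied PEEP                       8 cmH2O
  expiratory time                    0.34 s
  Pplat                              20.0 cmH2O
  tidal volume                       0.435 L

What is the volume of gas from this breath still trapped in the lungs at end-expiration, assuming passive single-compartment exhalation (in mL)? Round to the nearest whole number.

78

Flow: 55 L/min ÷ 60 = 0.9167 L/s.
R = (PIP − Pplat)/V̇ = (25.0 − 20.0) / 0.9167 = 5.0/0.9167 = 5.454 cmH2O·s/L.
C = Vt/(Pplat − PEEP) = 435.0 / (20.0 − 8) = 435.0/12.0 = 36.25 mL/cmH2O.
τ = R × C = 5.454 × 0.03625 L/cmH2O = 0.1977 s.
Fraction remaining = e^(−Te/τ) = e^(−0.34/0.1977) = 0.1791.
Trapped volume = 435.0 × 0.1791 = 77.909 mL.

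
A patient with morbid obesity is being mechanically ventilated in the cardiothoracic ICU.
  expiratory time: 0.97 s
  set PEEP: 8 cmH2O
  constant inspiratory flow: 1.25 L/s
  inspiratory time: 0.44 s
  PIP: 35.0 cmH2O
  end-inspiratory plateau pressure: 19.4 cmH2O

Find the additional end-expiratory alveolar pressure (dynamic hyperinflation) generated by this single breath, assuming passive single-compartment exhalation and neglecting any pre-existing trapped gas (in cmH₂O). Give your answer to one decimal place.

Vt = flow × Ti = 1.25 L/s × 0.44 s × 1000 mL/L = 550.0 mL.
R = (PIP − Pplat)/V̇ = (35.0 − 19.4) / 1.25 = 15.6/1.25 = 12.48 cmH2O·s/L.
C = Vt/(Pplat − PEEP) = 550.0 / (19.4 − 8) = 550.0/11.4 = 48.246 mL/cmH2O.
τ = R × C = 12.48 × 0.04825 L/cmH2O = 0.6022 s.
Fraction remaining = e^(−Te/τ) = e^(−0.97/0.6022) = 0.1997; trapped volume = 550.0 × 0.1997 = 109.84 mL.
Additional alveolar pressure from trapping ≈ V_trapped / C = 109.84 / 48.246 = 2.277 cmH2O.

2.3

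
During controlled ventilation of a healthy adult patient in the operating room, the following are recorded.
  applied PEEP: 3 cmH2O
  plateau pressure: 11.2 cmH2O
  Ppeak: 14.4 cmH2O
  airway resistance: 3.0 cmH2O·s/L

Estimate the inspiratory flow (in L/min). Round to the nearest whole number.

flow = (PIP − Pplat) / Raw = (14.4 − 11.2) / 3.0 = 1.067 L/s × 60 = 64.02 L/min.

64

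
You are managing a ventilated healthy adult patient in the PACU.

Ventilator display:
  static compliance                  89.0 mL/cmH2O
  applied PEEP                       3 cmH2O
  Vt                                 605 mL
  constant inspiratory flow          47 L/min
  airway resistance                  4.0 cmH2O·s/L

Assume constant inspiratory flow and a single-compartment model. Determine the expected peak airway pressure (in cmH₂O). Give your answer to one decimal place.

12.9

Flow: 47 L/min ÷ 60 = 0.7833 L/s.
Equation of motion (constant flow): PIP = Vt/C + R·V̇ + PEEP.
PIP = 605/89.0 + 4.0×0.7833 + 3 = 6.798 + 3.133 + 3 = 12.931 cmH2O.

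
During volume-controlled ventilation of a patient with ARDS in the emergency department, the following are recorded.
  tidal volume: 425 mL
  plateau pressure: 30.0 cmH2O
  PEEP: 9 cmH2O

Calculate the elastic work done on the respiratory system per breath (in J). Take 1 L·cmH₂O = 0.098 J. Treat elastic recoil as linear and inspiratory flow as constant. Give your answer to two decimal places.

0.44

Elastic work ≈ ½ × (Pplat − PEEP) × Vt = 0.5 × (30.0 − 9) × 0.425 L = 0.5 × 21.0 × 0.425 = 4.463 L·cmH2O.
× 0.098 J/(L·cmH2O) → 0.4374 J.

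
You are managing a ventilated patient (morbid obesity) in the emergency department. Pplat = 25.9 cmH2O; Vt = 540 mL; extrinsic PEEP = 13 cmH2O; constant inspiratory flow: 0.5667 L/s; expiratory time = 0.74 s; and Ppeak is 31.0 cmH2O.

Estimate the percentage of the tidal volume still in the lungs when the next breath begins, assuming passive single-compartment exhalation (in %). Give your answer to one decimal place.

14.0

R = (PIP − Pplat)/V̇ = (31.0 − 25.9) / 0.5667 = 5.1/0.5667 = 8.999 cmH2O·s/L.
C = Vt/(Pplat − PEEP) = 540.0 / (25.9 − 13) = 540.0/12.9 = 41.86 mL/cmH2O.
τ = R × C = 8.999 × 0.04186 L/cmH2O = 0.3767 s.
Fraction remaining at end-expiration = e^(−Te/τ) = e^(−0.74/0.3767) = 0.1402 → 14.02%.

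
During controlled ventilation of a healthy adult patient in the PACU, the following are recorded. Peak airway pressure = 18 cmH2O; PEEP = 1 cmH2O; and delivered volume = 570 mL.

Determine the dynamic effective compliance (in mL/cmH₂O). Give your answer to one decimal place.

Dynamic compliance = Vt / (PIP − PEEP) = 570 / (18 − 1) = 570 / 17.0 = 33.529 mL/cmH2O.

33.5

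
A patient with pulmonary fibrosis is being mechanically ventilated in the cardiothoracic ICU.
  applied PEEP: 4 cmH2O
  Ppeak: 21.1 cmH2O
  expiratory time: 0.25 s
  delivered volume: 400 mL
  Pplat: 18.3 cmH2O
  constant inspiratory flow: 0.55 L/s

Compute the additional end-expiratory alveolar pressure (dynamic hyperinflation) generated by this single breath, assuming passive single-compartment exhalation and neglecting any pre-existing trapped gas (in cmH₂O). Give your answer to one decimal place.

2.5

R = (PIP − Pplat)/V̇ = (21.1 − 18.3) / 0.55 = 2.8/0.55 = 5.091 cmH2O·s/L.
C = Vt/(Pplat − PEEP) = 400.0 / (18.3 − 4) = 400.0/14.3 = 27.972 mL/cmH2O.
τ = R × C = 5.091 × 0.02797 L/cmH2O = 0.1424 s.
Fraction remaining = e^(−Te/τ) = e^(−0.25/0.1424) = 0.1728; trapped volume = 400.0 × 0.1728 = 69.12 mL.
Additional alveolar pressure from trapping ≈ V_trapped / C = 69.12 / 27.972 = 2.471 cmH2O.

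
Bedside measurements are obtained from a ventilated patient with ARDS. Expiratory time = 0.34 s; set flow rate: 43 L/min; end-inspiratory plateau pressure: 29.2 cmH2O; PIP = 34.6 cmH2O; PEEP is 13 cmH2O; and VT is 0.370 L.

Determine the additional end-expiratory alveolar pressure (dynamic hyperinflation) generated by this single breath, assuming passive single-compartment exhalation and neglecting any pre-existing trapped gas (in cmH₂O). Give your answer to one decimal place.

2.2

Flow: 43 L/min ÷ 60 = 0.7167 L/s.
R = (PIP − Pplat)/V̇ = (34.6 − 29.2) / 0.7167 = 5.4/0.7167 = 7.535 cmH2O·s/L.
C = Vt/(Pplat − PEEP) = 370.0 / (29.2 − 13) = 370.0/16.2 = 22.84 mL/cmH2O.
τ = R × C = 7.535 × 0.02284 L/cmH2O = 0.1721 s.
Fraction remaining = e^(−Te/τ) = e^(−0.34/0.1721) = 0.1387; trapped volume = 370.0 × 0.1387 = 51.319 mL.
Additional alveolar pressure from trapping ≈ V_trapped / C = 51.319 / 22.84 = 2.247 cmH2O.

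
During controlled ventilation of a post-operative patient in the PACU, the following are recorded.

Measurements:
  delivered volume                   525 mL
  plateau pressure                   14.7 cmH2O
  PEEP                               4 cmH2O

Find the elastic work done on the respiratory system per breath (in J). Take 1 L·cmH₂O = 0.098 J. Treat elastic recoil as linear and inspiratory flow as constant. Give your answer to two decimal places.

0.28

Elastic work ≈ ½ × (Pplat − PEEP) × Vt = 0.5 × (14.7 − 4) × 0.525 L = 0.5 × 10.7 × 0.525 = 2.809 L·cmH2O.
× 0.098 J/(L·cmH2O) → 0.2753 J.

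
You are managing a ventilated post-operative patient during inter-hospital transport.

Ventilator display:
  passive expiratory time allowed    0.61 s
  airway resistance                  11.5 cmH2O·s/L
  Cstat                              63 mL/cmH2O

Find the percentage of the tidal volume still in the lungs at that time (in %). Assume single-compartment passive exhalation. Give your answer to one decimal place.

43.1

τ = R × C = 11.5 × 63 mL/cmH2O = 11.5 × 0.063 L/cmH2O = 0.7245 s.
Passive exhalation: V(t)/V₀ = e^(−t/τ) = e^(−0.61/0.7245) = 0.4309.
Fraction remaining = 0.4309 → 43.09%.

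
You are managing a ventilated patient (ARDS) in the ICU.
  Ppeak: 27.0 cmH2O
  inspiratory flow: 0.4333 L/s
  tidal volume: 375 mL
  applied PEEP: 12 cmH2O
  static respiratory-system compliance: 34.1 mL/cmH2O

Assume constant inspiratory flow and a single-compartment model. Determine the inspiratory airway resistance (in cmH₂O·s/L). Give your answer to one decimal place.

Equation of motion (constant flow): PIP = Vt/C + R·V̇ + PEEP.
R·V̇ = PIP − Vt/C − PEEP = 27.0 − 375/34.1 − 12 = 27.0 − 10.997 − 12 = 4.003 cmH2O.
R = 4.003 / 0.4333 = 9.238 cmH2O·s/L.

9.2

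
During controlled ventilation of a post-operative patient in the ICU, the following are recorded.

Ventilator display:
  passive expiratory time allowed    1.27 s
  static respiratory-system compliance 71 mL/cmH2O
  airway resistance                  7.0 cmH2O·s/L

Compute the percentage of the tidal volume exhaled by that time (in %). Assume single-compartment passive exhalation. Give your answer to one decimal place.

τ = R × C = 7.0 × 71 mL/cmH2O = 7.0 × 0.071 L/cmH2O = 0.497 s.
Passive exhalation: V(t)/V₀ = e^(−t/τ) = e^(−1.27/0.497) = 0.07767.
Fraction exhaled = 1 − 0.07767 = 0.9223 → 92.23%.

92.2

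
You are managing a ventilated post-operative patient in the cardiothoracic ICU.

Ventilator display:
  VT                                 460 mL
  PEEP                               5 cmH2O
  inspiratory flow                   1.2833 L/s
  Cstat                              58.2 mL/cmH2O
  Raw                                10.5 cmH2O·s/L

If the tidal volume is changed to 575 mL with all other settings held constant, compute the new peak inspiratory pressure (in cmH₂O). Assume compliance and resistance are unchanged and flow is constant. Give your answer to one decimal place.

PIP = Vt/C + R·V̇ + PEEP (constant-flow equation of motion).
Only the elastic term changes: ΔPIP = ΔVt / C = (575 − 460) / 58.2 = 1.976 cmH2O.
Original PIP = 460/58.2 + 10.5×1.2833 + 5 = 26.378 cmH2O; new PIP = 26.378 + (1.976) = 28.354 cmH2O.

28.4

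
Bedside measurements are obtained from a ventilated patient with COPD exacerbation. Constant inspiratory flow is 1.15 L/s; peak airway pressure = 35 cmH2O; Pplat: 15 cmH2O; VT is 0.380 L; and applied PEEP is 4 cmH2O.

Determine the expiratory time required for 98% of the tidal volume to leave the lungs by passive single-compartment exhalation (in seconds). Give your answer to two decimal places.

R = (PIP − Pplat)/V̇ = (35 − 15) / 1.15 = 20.0/1.15 = 17.391 cmH2O·s/L.
C = Vt/(Pplat − PEEP) = 380.0 / (15 − 4) = 380.0/11.0 = 34.545 mL/cmH2O.
τ = R × C = 17.391 × 0.03455 L/cmH2O = 0.6009 s.
t = −τ·ln(1 − 0.98) = −0.6009·ln(0.02) = 2.351 s.

2.35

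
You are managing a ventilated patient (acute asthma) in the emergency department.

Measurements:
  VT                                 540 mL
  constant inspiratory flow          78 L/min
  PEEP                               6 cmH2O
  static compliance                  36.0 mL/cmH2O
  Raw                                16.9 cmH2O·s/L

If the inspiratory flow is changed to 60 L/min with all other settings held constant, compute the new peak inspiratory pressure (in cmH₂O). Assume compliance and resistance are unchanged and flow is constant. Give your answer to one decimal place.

Flow: 78 L/min ÷ 60 = 1.3 L/s.
New flow: 60 L/min ÷ 60 = 1 L/s.
PIP = Vt/C + R·V̇ + PEEP (constant-flow equation of motion).
Only the resistive term changes: ΔPIP = R × ΔV̇ = 16.9 × (1 − 1.3) = 16.9 × -0.3 = -5.07 cmH2O.
Original PIP = 540/36.0 + 16.9×1.3 + 6 = 42.97 cmH2O; new PIP = 42.97 + (-5.07) = 37.9 cmH2O.

37.9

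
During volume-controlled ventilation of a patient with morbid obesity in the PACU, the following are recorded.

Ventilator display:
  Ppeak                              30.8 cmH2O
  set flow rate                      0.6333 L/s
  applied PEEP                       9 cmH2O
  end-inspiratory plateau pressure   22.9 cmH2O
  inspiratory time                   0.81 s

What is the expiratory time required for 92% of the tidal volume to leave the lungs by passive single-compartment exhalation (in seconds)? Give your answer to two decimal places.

1.16

Vt = flow × Ti = 0.6333 L/s × 0.81 s × 1000 mL/L = 512.97 mL.
R = (PIP − Pplat)/V̇ = (30.8 − 22.9) / 0.6333 = 7.9/0.6333 = 12.474 cmH2O·s/L.
C = Vt/(Pplat − PEEP) = 512.97 / (22.9 − 9) = 512.97/13.9 = 36.904 mL/cmH2O.
τ = R × C = 12.474 × 0.0369 L/cmH2O = 0.4603 s.
t = −τ·ln(1 − 0.92) = −0.4603·ln(0.08) = 1.163 s.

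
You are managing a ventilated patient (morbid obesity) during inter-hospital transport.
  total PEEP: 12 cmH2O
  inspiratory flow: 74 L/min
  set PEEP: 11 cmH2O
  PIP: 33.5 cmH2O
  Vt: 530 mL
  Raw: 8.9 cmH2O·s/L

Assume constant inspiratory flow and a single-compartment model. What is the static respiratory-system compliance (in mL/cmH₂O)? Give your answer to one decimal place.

50.4

Flow: 74 L/min ÷ 60 = 1.2333 L/s.
Total PEEP = 12 cmH2O (set 11 + intrinsic 1); this is the baseline alveolar pressure.
Equation of motion (constant flow): PIP = Vt/C + R·V̇ + PEEP.
Vt/C = PIP − R·V̇ − PEEP = 33.5 − 8.9×1.2333 − 12 = 33.5 − 10.976 − 12 = 10.524 cmH2O.
C = Vt / 10.524 = 530 / 10.524 = 50.361 mL/cmH2O.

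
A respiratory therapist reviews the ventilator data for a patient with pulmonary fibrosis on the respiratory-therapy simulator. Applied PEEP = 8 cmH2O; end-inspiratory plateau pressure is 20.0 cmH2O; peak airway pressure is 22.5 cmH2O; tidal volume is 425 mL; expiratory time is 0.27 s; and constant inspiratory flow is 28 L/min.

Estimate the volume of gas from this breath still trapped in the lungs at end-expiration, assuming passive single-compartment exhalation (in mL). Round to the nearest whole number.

Flow: 28 L/min ÷ 60 = 0.4667 L/s.
R = (PIP − Pplat)/V̇ = (22.5 − 20.0) / 0.4667 = 2.5/0.4667 = 5.357 cmH2O·s/L.
C = Vt/(Pplat − PEEP) = 425.0 / (20.0 − 8) = 425.0/12.0 = 35.417 mL/cmH2O.
τ = R × C = 5.357 × 0.03542 L/cmH2O = 0.1897 s.
Fraction remaining = e^(−Te/τ) = e^(−0.27/0.1897) = 0.2409.
Trapped volume = 425.0 × 0.2409 = 102.38 mL.

102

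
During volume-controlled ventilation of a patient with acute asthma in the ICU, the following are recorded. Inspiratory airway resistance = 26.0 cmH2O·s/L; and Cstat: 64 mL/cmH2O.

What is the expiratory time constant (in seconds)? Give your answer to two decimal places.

1.66

τ = R × C = 26.0 × 64 mL/cmH2O = 26.0 × 0.064 L/cmH2O = 1.664 s.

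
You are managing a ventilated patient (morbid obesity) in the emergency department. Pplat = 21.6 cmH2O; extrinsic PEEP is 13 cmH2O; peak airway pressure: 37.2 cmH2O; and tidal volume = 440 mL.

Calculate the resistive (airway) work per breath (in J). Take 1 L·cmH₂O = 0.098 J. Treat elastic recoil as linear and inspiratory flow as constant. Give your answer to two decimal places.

0.67

With constant inspiratory flow the resistive pressure is constant at PIP − Pplat = 37.2 − 21.6 = 15.6 cmH2O, so resistive work = 15.6 × 0.440 = 6.864 L·cmH2O.
× 0.098 J/(L·cmH2O) → 0.6727 J.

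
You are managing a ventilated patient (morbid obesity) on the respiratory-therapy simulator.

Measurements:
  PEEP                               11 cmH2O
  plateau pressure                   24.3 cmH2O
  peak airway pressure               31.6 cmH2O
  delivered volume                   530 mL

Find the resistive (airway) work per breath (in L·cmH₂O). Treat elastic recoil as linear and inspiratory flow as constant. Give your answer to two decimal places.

With constant inspiratory flow the resistive pressure is constant at PIP − Pplat = 31.6 − 24.3 = 7.3 cmH2O, so resistive work = 7.3 × 0.530 = 3.869 L·cmH2O.

3.87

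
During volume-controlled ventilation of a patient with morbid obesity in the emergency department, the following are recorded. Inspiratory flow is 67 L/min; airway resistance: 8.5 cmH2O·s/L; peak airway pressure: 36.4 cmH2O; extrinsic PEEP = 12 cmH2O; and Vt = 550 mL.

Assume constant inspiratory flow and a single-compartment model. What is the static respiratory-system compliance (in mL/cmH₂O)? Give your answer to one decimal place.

36.9

Flow: 67 L/min ÷ 60 = 1.1167 L/s.
Equation of motion (constant flow): PIP = Vt/C + R·V̇ + PEEP.
Vt/C = PIP − R·V̇ − PEEP = 36.4 − 8.5×1.1167 − 12 = 36.4 − 9.492 − 12 = 14.908 cmH2O.
C = Vt / 14.908 = 550 / 14.908 = 36.893 mL/cmH2O.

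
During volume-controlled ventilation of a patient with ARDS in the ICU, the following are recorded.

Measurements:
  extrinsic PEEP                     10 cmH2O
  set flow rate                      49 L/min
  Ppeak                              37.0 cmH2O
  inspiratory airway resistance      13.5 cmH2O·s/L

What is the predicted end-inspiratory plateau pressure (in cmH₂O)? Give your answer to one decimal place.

Flow: 49 L/min ÷ 60 = 0.8167 L/s.
Pplat = PIP − Raw × flow = 37.0 − 13.5 × 0.8167 = 37.0 − 11.025 = 25.975 cmH2O.

26.0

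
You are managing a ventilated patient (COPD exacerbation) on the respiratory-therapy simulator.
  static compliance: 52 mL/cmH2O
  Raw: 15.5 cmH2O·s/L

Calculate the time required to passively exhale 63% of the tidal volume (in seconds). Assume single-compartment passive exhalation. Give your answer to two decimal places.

0.80

τ = R × C = 15.5 × 52 mL/cmH2O = 15.5 × 0.052 L/cmH2O = 0.806 s.
Exhaled fraction f = 1 − e^(−t/τ) → t = −τ·ln(1 − f) = −0.806·ln(0.37) = 0.8014 s.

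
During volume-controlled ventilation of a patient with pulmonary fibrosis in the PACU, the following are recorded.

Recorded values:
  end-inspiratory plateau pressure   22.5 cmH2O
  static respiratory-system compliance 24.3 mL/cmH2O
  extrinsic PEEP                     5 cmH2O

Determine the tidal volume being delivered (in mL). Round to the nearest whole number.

425

Vt = Cstat × (Pplat − PEEP) = 24.3 × (22.5 − 5) = 24.3 × 17.5 = 425.25 mL.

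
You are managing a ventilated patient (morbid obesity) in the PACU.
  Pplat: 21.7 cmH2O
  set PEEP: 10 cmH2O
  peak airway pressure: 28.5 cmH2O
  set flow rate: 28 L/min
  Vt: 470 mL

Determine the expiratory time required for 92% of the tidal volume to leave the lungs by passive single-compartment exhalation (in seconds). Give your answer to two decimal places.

Flow: 28 L/min ÷ 60 = 0.4667 L/s.
R = (PIP − Pplat)/V̇ = (28.5 − 21.7) / 0.4667 = 6.8/0.4667 = 14.57 cmH2O·s/L.
C = Vt/(Pplat − PEEP) = 470.0 / (21.7 − 10) = 470.0/11.7 = 40.171 mL/cmH2O.
τ = R × C = 14.57 × 0.04017 L/cmH2O = 0.5853 s.
t = −τ·ln(1 − 0.92) = −0.5853·ln(0.08) = 1.478 s.

1.48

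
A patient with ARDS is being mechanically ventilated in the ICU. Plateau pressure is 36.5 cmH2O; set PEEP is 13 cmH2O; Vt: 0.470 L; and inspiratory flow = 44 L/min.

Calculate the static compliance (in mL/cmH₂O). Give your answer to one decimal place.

Cstat = Vt / (Pplat − PEEP) = 470 / (36.5 − 13) = 470 / 23.5 = 20.0 mL/cmH2O.

20.0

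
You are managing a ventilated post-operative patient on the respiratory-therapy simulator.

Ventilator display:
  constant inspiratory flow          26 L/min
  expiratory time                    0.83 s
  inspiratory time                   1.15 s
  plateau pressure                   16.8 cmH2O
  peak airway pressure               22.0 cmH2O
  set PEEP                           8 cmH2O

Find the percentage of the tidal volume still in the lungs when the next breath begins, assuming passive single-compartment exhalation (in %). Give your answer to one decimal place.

29.5

Flow: 26 L/min ÷ 60 = 0.4333 L/s.
Vt = flow × Ti = 0.4333 L/s × 1.15 s × 1000 mL/L = 498.3 mL.
R = (PIP − Pplat)/V̇ = (22.0 − 16.8) / 0.4333 = 5.2/0.4333 = 12.001 cmH2O·s/L.
C = Vt/(Pplat − PEEP) = 498.3 / (16.8 − 8) = 498.3/8.8 = 56.625 mL/cmH2O.
τ = R × C = 12.001 × 0.05663 L/cmH2O = 0.6796 s.
Fraction remaining at end-expiration = e^(−Te/τ) = e^(−0.83/0.6796) = 0.2948 → 29.48%.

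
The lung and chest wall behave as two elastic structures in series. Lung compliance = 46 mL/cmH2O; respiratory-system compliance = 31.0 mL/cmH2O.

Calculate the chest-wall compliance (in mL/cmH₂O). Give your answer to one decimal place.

1/Ccw = 1/Crs − 1/CL.
1/Ccw = 1/31.0 − 1/46 = 0.01052.
Ccw = 95.057 mL/cmH2O.

95.1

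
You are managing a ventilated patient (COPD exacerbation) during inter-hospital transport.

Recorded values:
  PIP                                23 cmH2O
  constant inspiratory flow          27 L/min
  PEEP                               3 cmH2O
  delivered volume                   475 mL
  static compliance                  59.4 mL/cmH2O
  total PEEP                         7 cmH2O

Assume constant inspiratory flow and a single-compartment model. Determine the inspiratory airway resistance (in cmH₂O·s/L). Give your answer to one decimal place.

Flow: 27 L/min ÷ 60 = 0.45 L/s.
Total PEEP = 7 cmH2O (set 3 + intrinsic 4); this is the baseline alveolar pressure.
Equation of motion (constant flow): PIP = Vt/C + R·V̇ + PEEP.
R·V̇ = PIP − Vt/C − PEEP = 23 − 475/59.4 − 7 = 23 − 7.997 − 7 = 8.003 cmH2O.
R = 8.003 / 0.45 = 17.784 cmH2O·s/L.

17.8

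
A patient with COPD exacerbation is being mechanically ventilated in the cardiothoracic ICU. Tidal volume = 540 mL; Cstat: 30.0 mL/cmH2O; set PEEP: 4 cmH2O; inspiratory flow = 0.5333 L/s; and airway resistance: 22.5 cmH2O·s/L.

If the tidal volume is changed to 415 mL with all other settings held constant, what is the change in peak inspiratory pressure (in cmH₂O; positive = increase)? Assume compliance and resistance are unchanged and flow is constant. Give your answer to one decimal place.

-4.2

PIP = Vt/C + R·V̇ + PEEP (constant-flow equation of motion).
Only the elastic term changes: ΔPIP = ΔVt / C = (415 − 540) / 30.0 = -4.167 cmH2O.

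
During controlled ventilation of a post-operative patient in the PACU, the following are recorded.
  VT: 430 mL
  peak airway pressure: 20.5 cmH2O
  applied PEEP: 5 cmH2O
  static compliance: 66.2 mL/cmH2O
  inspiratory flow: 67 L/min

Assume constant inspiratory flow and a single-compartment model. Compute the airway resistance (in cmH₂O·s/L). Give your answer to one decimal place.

8.1

Flow: 67 L/min ÷ 60 = 1.1167 L/s.
Equation of motion (constant flow): PIP = Vt/C + R·V̇ + PEEP.
R·V̇ = PIP − Vt/C − PEEP = 20.5 − 430/66.2 − 5 = 20.5 − 6.495 − 5 = 9.005 cmH2O.
R = 9.005 / 1.1167 = 8.064 cmH2O·s/L.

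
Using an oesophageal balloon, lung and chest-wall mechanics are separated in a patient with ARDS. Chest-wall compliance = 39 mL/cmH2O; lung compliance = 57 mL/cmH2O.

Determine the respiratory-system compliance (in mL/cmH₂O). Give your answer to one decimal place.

Lung and chest wall are elastances in series: 1/Crs = 1/CL + 1/Ccw.
1/Crs = 1/57 + 1/39 = 0.04318.
Crs = 23.159 mL/cmH2O.

23.2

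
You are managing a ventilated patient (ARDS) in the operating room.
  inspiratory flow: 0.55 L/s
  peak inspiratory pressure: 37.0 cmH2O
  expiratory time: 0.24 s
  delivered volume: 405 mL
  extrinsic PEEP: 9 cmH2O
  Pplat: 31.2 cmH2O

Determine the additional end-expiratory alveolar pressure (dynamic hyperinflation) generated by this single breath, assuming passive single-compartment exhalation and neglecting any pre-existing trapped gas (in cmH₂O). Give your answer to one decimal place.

6.4

R = (PIP − Pplat)/V̇ = (37.0 − 31.2) / 0.55 = 5.8/0.55 = 10.545 cmH2O·s/L.
C = Vt/(Pplat − PEEP) = 405.0 / (31.2 − 9) = 405.0/22.2 = 18.243 mL/cmH2O.
τ = R × C = 10.545 × 0.01824 L/cmH2O = 0.1923 s.
Fraction remaining = e^(−Te/τ) = e^(−0.24/0.1923) = 0.2871; trapped volume = 405.0 × 0.2871 = 116.28 mL.
Additional alveolar pressure from trapping ≈ V_trapped / C = 116.28 / 18.243 = 6.374 cmH2O.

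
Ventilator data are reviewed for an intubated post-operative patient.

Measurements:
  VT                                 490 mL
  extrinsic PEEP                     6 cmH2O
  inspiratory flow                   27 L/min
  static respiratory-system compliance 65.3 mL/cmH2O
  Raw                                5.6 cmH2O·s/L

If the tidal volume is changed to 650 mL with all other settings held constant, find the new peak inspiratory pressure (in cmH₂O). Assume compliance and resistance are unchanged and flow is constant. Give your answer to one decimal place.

18.5

Flow: 27 L/min ÷ 60 = 0.45 L/s.
PIP = Vt/C + R·V̇ + PEEP (constant-flow equation of motion).
Only the elastic term changes: ΔPIP = ΔVt / C = (650 − 490) / 65.3 = 2.45 cmH2O.
Original PIP = 490/65.3 + 5.6×0.45 + 6 = 16.024 cmH2O; new PIP = 16.024 + (2.45) = 18.474 cmH2O.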